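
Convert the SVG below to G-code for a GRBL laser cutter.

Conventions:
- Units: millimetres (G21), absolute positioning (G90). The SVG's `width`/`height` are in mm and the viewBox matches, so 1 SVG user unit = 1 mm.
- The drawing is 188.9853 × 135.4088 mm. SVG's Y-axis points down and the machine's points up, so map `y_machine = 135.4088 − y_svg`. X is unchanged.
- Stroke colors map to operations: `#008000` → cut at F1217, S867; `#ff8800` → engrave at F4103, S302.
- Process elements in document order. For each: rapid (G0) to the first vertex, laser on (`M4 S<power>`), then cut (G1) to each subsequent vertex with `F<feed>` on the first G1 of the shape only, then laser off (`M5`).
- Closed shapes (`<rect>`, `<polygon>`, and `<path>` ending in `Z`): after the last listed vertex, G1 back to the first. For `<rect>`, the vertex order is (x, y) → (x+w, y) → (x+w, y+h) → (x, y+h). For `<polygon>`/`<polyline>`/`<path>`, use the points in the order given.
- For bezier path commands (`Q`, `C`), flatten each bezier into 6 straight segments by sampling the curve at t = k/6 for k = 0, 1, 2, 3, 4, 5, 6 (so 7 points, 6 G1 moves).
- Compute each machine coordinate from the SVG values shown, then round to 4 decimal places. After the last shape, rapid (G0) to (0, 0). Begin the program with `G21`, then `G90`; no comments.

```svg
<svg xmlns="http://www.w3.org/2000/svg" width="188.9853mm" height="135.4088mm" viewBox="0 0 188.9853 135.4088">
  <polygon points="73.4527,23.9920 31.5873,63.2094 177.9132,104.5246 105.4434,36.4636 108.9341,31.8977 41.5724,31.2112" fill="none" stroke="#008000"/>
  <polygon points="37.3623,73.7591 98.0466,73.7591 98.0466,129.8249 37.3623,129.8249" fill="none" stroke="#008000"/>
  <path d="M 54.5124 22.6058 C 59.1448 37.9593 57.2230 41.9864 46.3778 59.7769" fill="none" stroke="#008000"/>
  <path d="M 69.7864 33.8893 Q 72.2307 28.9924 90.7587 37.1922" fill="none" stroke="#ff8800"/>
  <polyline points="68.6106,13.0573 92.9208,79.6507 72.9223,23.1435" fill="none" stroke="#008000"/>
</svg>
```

G21
G90
G0 X73.4527 Y111.4168
M4 S867
G1 X31.5873 Y72.1994 F1217
G1 X177.9132 Y30.8842
G1 X105.4434 Y98.9452
G1 X108.9341 Y103.5111
G1 X41.5724 Y104.1976
G1 X73.4527 Y111.4168
M5
G0 X37.3623 Y61.6497
M4 S867
G1 X98.0466 Y61.6497 F1217
G1 X98.0466 Y5.5839
G1 X37.3623 Y5.5839
G1 X37.3623 Y61.6497
M5
G0 X54.5124 Y112.8030
M4 S867
G1 X56.2714 Y105.9540 F1217
G1 X56.8723 Y100.2957
G1 X56.2492 Y95.1313
G1 X54.3363 Y89.7639
G1 X51.0678 Y83.4964
G1 X46.3778 Y75.6319
M5
G0 X69.7864 Y101.5195
M4 S302
G1 X71.0479 Y102.7880 F4103
G1 X73.2030 Y103.3289
G1 X76.2516 Y103.1422
G1 X80.1938 Y102.2279
G1 X85.0295 Y100.5861
G1 X90.7587 Y98.2166
M5
G0 X68.6106 Y122.3515
M4 S867
G1 X92.9208 Y55.7581 F1217
G1 X72.9223 Y112.2653
M5
G0 X0.0000 Y0.0000

Since the viewBox matches the mm dimensions, user units are millimetres directly. The only transform is the Y-flip y_m = 135.4088 − y_svg.

Shape 1 is a closed polygon drawn with `<polygon>`. Its stroke #008000 means cut at S867, F1217. After flipping Y the toolpath is (73.4527,111.4168) → (31.5873,72.1994) → (177.9132,30.8842) → (105.4434,98.9452) → (108.9341,103.5111) → (41.5724,104.1976) → (73.4527,111.4168), returning to the start.

Shape 2 is a rectangle drawn with `<polygon>`. Its stroke #008000 means cut at S867, F1217. After flipping Y the toolpath is (37.3623,61.6497) → (98.0466,61.6497) → (98.0466,5.5839) → (37.3623,5.5839) → (37.3623,61.6497), returning to the start.

Shape 3 is a cubic bezier drawn with `<path>`. Its stroke #008000 means cut at S867, F1217. After flipping Y the toolpath is (54.5124,112.8030) → (56.2714,105.9540) → (56.8723,100.2957) → (56.2492,95.1313) → (54.3363,89.7639) → (51.0678,83.4964) → (46.3778,75.6319).

Shape 4 is a quadratic bezier drawn with `<path>`. Its stroke #ff8800 means engrave at S302, F4103. After flipping Y the toolpath is (69.7864,101.5195) → (71.0479,102.7880) → (73.2030,103.3289) → (76.2516,103.1422) → (80.1938,102.2279) → (85.0295,100.5861) → (90.7587,98.2166).

Shape 5 is a open polyline drawn with `<polyline>`. Its stroke #008000 means cut at S867, F1217. After flipping Y the toolpath is (68.6106,122.3515) → (92.9208,55.7581) → (72.9223,112.2653).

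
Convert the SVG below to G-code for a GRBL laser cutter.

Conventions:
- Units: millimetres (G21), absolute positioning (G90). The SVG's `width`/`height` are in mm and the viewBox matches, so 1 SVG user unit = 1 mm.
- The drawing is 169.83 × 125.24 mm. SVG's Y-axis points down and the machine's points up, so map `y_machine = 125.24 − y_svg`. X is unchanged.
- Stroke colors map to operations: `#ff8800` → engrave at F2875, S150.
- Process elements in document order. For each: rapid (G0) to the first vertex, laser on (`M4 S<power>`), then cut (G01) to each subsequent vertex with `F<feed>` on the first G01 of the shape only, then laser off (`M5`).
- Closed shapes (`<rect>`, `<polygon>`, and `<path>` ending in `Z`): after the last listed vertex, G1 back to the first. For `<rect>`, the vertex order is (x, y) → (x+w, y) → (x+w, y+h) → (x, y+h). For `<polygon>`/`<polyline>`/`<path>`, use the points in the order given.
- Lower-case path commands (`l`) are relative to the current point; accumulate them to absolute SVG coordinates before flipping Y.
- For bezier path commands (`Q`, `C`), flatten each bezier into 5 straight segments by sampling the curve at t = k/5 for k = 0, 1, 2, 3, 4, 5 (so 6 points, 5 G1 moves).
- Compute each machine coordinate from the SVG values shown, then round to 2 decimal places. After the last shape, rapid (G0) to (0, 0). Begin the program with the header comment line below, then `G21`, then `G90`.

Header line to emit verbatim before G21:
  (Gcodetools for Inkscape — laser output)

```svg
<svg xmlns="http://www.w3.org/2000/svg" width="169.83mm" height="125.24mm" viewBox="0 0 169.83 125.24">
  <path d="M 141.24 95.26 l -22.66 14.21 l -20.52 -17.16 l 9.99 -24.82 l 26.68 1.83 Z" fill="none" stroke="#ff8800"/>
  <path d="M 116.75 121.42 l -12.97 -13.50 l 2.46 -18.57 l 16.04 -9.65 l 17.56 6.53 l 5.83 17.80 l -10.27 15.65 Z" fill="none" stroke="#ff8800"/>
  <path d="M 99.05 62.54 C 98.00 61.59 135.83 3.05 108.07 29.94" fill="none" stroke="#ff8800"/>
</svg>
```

1 u = 1 mm; y_m = 125.24 − y.

[1] `<path>` regular polygon, #ff8800→engrave S150 F2875: (141.24,29.98) → (118.58,15.77) → (98.06,32.93) → (108.05,57.75) → (134.73,55.92) → (141.24,29.98) (closed)

[2] `<path>` regular polygon, #ff8800→engrave S150 F2875: (116.75,3.82) → (103.78,17.32) → (106.24,35.89) → (122.28,45.54) → (139.84,39.01) → (145.67,21.21) → (135.40,5.56) → (116.75,3.82) (closed)

[3] `<path>` cubic bezier, #ff8800→engrave S150 F2875: (99.05,62.70) → (102.25,69.04) → (109.77,82.33) → (116.58,95.71) → (117.69,102.33) → (108.07,95.30)

(Gcodetools for Inkscape — laser output)
G21
G90
G0 X141.24 Y29.98
M4 S150
G01 X118.58 Y15.77 F2875
G01 X98.06 Y32.93
G01 X108.05 Y57.75
G01 X134.73 Y55.92
G01 X141.24 Y29.98
M5
G0 X116.75 Y3.82
M4 S150
G01 X103.78 Y17.32 F2875
G01 X106.24 Y35.89
G01 X122.28 Y45.54
G01 X139.84 Y39.01
G01 X145.67 Y21.21
G01 X135.40 Y5.56
G01 X116.75 Y3.82
M5
G0 X99.05 Y62.70
M4 S150
G01 X102.25 Y69.04 F2875
G01 X109.77 Y82.33
G01 X116.58 Y95.71
G01 X117.69 Y102.33
G01 X108.07 Y95.30
M5
G0 X0.00 Y0.00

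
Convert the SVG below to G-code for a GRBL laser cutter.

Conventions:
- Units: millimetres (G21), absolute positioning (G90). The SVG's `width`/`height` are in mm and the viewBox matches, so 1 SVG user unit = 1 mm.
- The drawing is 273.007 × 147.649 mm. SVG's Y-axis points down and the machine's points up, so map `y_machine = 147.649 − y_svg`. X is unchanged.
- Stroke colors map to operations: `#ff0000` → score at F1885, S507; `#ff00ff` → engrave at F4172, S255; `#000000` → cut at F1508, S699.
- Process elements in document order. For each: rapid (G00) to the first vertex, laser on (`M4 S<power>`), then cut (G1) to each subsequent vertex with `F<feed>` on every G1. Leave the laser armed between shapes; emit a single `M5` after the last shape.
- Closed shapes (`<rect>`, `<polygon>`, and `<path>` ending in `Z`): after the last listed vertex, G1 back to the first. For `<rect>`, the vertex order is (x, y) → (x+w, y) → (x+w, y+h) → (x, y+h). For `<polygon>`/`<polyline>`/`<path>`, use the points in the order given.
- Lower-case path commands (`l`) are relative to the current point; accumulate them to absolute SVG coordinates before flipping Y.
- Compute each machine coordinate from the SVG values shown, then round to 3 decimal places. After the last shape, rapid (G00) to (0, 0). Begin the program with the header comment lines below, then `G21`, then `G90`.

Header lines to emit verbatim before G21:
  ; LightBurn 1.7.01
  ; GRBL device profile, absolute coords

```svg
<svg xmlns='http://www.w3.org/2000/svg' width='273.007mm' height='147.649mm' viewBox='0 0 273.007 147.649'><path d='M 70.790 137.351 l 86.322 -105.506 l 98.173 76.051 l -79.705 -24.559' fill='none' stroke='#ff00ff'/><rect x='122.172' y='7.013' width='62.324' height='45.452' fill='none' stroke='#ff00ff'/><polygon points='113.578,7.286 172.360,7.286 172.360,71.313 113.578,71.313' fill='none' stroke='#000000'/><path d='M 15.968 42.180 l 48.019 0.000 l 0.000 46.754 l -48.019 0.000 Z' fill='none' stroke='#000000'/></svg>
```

Since the viewBox matches the mm dimensions, user units are millimetres directly. The only transform is the Y-flip y_m = 147.649 − y_svg.

Shape 1 is a open polyline drawn with `<path>`. Its stroke #ff00ff means engrave at S255, F4172. After flipping Y the toolpath is (70.790,10.298) → (157.112,115.804) → (255.285,39.753) → (175.580,64.312).

Shape 2 is a rectangle drawn with `<rect>`. Its stroke #ff00ff means engrave at S255, F4172. After flipping Y the toolpath is (122.172,140.636) → (184.496,140.636) → (184.496,95.184) → (122.172,95.184) → (122.172,140.636), returning to the start.

Shape 3 is a rectangle drawn with `<polygon>`. Its stroke #000000 means cut at S699, F1508. After flipping Y the toolpath is (113.578,140.363) → (172.360,140.363) → (172.360,76.336) → (113.578,76.336) → (113.578,140.363), returning to the start.

Shape 4 is a rectangle drawn with `<path>`. Its stroke #000000 means cut at S699, F1508. After flipping Y the toolpath is (15.968,105.469) → (63.987,105.469) → (63.987,58.715) → (15.968,58.715) → (15.968,105.469), returning to the start.

; LightBurn 1.7.01
; GRBL device profile, absolute coords
G21
G90
G00 X70.790 Y10.298
M4 S255
G1 X157.112 Y115.804 F4172
G1 X255.285 Y39.753 F4172
G1 X175.580 Y64.312 F4172
G00 X122.172 Y140.636
M4 S255
G1 X184.496 Y140.636 F4172
G1 X184.496 Y95.184 F4172
G1 X122.172 Y95.184 F4172
G1 X122.172 Y140.636 F4172
G00 X113.578 Y140.363
M4 S699
G1 X172.360 Y140.363 F1508
G1 X172.360 Y76.336 F1508
G1 X113.578 Y76.336 F1508
G1 X113.578 Y140.363 F1508
G00 X15.968 Y105.469
M4 S699
G1 X63.987 Y105.469 F1508
G1 X63.987 Y58.715 F1508
G1 X15.968 Y58.715 F1508
G1 X15.968 Y105.469 F1508
M5
G00 X0.000 Y0.000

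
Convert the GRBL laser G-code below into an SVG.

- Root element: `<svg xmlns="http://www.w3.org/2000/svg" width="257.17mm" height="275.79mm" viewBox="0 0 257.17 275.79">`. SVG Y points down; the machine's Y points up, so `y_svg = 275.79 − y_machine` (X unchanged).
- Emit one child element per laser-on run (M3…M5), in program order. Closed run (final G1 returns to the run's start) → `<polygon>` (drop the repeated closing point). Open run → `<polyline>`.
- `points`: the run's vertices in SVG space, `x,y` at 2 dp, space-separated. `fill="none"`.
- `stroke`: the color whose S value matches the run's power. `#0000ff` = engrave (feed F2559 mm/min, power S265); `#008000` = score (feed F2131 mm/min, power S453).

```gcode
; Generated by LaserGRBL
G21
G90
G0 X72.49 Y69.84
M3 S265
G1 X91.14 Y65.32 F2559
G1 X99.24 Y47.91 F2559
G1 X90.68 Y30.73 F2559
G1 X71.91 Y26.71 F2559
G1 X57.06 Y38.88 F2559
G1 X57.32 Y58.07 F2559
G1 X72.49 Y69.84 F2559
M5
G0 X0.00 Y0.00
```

<svg xmlns="http://www.w3.org/2000/svg" width="257.17mm" height="275.79mm" viewBox="0 0 257.17 275.79">
  <polygon points="72.49,205.95 91.14,210.47 99.24,227.88 90.68,245.06 71.91,249.08 57.06,236.91 57.32,217.72" fill="none" stroke="#0000ff"/>
</svg>

Each laser-on run becomes one SVG element. Flip Y back into SVG space with y_svg = 275.79 − y_machine. Every run uses S265, so all elements get stroke `#0000ff` (engrave).

Run 1: The run returns to its start, so emit a `<polygon>` with points (Y-flipped): 72.49,205.95 91.14,210.47 99.24,227.88 90.68,245.06 71.91,249.08 57.06,236.91 57.32,217.72.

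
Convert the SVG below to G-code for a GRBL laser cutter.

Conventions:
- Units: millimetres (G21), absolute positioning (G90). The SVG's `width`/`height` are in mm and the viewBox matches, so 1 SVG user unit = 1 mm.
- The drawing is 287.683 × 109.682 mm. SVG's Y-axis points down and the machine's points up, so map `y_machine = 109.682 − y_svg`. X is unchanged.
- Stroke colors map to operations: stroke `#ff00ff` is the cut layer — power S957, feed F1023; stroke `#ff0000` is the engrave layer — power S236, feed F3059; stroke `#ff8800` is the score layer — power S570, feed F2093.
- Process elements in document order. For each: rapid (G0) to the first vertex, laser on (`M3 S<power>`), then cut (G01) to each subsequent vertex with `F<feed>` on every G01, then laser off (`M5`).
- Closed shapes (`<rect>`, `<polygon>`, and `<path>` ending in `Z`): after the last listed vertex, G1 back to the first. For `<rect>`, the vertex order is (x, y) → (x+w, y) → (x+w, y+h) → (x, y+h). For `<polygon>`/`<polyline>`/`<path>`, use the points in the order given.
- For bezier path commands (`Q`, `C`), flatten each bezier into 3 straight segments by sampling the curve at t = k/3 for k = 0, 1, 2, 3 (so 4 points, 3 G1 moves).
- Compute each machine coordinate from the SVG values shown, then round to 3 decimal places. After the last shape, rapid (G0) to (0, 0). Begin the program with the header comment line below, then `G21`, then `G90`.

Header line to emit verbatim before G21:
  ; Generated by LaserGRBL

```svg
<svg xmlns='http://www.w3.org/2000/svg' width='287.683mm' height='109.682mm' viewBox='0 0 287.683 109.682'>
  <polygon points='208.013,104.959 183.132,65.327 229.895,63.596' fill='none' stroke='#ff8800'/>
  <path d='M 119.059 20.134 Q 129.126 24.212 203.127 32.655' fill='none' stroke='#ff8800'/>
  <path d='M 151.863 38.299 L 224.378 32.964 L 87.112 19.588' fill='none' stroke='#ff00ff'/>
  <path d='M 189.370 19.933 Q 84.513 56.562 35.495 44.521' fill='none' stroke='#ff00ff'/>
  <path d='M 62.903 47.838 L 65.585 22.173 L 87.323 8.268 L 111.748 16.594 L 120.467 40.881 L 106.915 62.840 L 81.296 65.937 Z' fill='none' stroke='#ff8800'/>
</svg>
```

viewBox `0 0 287.683 109.682` with mm width/height → 1 unit = 1 mm. Flip: y_m = 109.682 − y_svg.

**Shape 1** — `<polygon>` regular polygon, stroke `#ff8800` → score (S570, F2093). Machine vertices: (208.013,4.723) → (183.132,44.355) → (229.895,46.086) → (208.013,4.723). Closed: final G1 returns to the first vertex.

**Shape 2** — `<path>` quadratic bezier, stroke `#ff8800` → score (S570, F2093). Control points (SVG): P0=(119.059,20.134), P1=(129.126,24.212), P2=(203.127,32.655); sampled at t=k/3. Machine vertices: (119.059,89.548) → (132.874,86.344) → (160.897,82.171) → (203.127,77.027). Open path.

**Shape 3** — `<path>` open polyline, stroke `#ff00ff` → cut (S957, F1023). Machine vertices: (151.863,71.383) → (224.378,76.718) → (87.112,90.094). Open path.

**Shape 4** — `<path>` quadratic bezier, stroke `#ff00ff` → cut (S957, F1023). Control points (SVG): P0=(189.370,19.933), P1=(84.513,56.562), P2=(35.495,44.521); sampled at t=k/3. Machine vertices: (189.370,89.749) → (125.670,70.737) → (74.378,62.541) → (35.495,65.161). Open path.

**Shape 5** — `<path>` regular polygon, stroke `#ff8800` → score (S570, F2093). Machine vertices: (62.903,61.844) → (65.585,87.509) → (87.323,101.414) → (111.748,93.088) → (120.467,68.801) → (106.915,46.842) → (81.296,43.745) → (62.903,61.844). Closed: final G1 returns to the first vertex.

; Generated by LaserGRBL
G21
G90
G0 X208.013 Y4.723
M3 S570
G01 X183.132 Y44.355 F2093
G01 X229.895 Y46.086 F2093
G01 X208.013 Y4.723 F2093
M5
G0 X119.059 Y89.548
M3 S570
G01 X132.874 Y86.344 F2093
G01 X160.897 Y82.171 F2093
G01 X203.127 Y77.027 F2093
M5
G0 X151.863 Y71.383
M3 S957
G01 X224.378 Y76.718 F1023
G01 X87.112 Y90.094 F1023
M5
G0 X189.370 Y89.749
M3 S957
G01 X125.670 Y70.737 F1023
G01 X74.378 Y62.541 F1023
G01 X35.495 Y65.161 F1023
M5
G0 X62.903 Y61.844
M3 S570
G01 X65.585 Y87.509 F2093
G01 X87.323 Y101.414 F2093
G01 X111.748 Y93.088 F2093
G01 X120.467 Y68.801 F2093
G01 X106.915 Y46.842 F2093
G01 X81.296 Y43.745 F2093
G01 X62.903 Y61.844 F2093
M5
G0 X0.000 Y0.000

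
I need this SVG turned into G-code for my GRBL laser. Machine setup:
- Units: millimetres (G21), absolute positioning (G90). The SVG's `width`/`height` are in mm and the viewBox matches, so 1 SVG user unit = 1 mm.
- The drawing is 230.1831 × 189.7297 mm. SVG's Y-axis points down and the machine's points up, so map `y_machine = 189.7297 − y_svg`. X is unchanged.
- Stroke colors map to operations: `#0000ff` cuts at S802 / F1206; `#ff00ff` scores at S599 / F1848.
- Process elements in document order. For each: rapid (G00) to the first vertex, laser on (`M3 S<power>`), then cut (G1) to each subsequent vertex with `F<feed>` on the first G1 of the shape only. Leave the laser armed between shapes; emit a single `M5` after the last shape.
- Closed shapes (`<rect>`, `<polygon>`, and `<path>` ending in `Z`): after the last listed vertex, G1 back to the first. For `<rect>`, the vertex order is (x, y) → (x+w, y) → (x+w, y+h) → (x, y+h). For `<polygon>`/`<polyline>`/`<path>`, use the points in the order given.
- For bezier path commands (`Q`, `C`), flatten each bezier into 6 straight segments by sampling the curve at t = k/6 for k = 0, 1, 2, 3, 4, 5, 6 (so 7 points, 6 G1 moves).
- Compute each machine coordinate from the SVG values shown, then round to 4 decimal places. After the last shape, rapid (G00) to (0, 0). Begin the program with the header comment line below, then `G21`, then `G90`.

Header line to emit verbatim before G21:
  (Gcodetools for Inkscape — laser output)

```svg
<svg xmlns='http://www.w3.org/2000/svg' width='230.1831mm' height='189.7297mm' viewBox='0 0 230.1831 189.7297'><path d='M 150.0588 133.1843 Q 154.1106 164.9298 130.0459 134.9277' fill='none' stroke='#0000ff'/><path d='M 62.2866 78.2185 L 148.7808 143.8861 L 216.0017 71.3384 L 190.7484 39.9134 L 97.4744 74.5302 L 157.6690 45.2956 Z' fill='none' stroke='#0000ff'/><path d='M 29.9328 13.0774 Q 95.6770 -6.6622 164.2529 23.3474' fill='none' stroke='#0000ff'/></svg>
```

viewBox `0 0 230.1831 189.7297` with mm width/height → 1 unit = 1 mm. Flip: y_m = 189.7297 − y_svg.

**Shape 1** — `<path>` quadratic bezier, stroke `#0000ff` → cut (S802, F1206). Control points (SVG): P0=(150.0588,133.1843), P1=(154.1106,164.9298), P2=(130.0459,134.9277); sampled at t=k/6. Machine vertices: (150.0588,56.5454) → (150.6284,47.6788) → (149.6359,42.2426) → (147.0815,40.2368) → (142.9650,41.6614) → (137.2865,46.5165) → (130.0459,54.8020). Open path.

**Shape 2** — `<path>` closed polygon, stroke `#0000ff` → cut (S802, F1206). Machine vertices: (62.2866,111.5112) → (148.7808,45.8436) → (216.0017,118.3913) → (190.7484,149.8163) → (97.4744,115.1995) → (157.6690,144.4341) → (62.2866,111.5112). Closed: final G1 returns to the first vertex.

**Shape 3** — `<path>` quadratic bezier, stroke `#0000ff` → cut (S802, F1206). Control points (SVG): P0=(29.9328,13.0774), P1=(95.6770,-6.6622), P2=(164.2529,23.3474); sampled at t=k/6. Machine vertices: (29.9328,176.6523) → (51.9262,181.8502) → (74.0769,184.2843) → (96.3849,183.9546) → (118.8503,180.8610) → (141.4729,175.0036) → (164.2529,166.3823). Open path.

(Gcodetools for Inkscape — laser output)
G21
G90
G00 X150.0588 Y56.5454
M3 S802
G1 X150.6284 Y47.6788 F1206
G1 X149.6359 Y42.2426
G1 X147.0815 Y40.2368
G1 X142.9650 Y41.6614
G1 X137.2865 Y46.5165
G1 X130.0459 Y54.8020
G00 X62.2866 Y111.5112
M3 S802
G1 X148.7808 Y45.8436 F1206
G1 X216.0017 Y118.3913
G1 X190.7484 Y149.8163
G1 X97.4744 Y115.1995
G1 X157.6690 Y144.4341
G1 X62.2866 Y111.5112
G00 X29.9328 Y176.6523
M3 S802
G1 X51.9262 Y181.8502 F1206
G1 X74.0769 Y184.2843
G1 X96.3849 Y183.9546
G1 X118.8503 Y180.8610
G1 X141.4729 Y175.0036
G1 X164.2529 Y166.3823
M5
G00 X0.0000 Y0.0000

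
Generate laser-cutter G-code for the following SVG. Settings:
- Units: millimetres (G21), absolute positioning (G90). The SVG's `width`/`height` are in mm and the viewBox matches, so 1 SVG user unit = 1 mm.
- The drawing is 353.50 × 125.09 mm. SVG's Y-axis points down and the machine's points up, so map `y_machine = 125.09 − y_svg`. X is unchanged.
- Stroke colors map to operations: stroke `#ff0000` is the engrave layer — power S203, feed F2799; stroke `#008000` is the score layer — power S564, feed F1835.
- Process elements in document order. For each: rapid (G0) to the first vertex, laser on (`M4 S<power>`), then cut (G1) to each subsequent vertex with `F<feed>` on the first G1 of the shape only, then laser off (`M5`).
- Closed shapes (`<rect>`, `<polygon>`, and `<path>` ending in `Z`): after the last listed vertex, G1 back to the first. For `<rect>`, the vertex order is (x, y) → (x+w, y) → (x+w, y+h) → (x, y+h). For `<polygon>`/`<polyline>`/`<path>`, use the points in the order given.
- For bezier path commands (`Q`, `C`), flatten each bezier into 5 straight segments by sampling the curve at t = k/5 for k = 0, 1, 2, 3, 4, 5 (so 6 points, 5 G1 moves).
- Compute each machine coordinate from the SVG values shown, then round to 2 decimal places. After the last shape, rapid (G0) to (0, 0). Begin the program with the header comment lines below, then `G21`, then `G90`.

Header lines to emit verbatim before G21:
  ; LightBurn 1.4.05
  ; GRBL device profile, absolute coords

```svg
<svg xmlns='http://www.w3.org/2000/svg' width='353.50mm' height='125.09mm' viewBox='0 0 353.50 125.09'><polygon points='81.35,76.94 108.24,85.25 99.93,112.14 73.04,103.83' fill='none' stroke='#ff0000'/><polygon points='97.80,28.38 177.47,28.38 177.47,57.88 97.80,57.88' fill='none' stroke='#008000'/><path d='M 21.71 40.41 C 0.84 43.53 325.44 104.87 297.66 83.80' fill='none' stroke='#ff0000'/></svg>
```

viewBox `0 0 353.50 125.09` with mm width/height → 1 unit = 1 mm. Flip: y_m = 125.09 − y_svg.

**Shape 1** — `<polygon>` regular polygon, stroke `#ff0000` → engrave (S203, F2799). Machine vertices: (81.35,48.15) → (108.24,39.84) → (99.93,12.95) → (73.04,21.26) → (81.35,48.15). Closed: final G1 returns to the first vertex.

**Shape 2** — `<polygon>` rectangle, stroke `#008000` → score (S564, F1835). Machine vertices: (97.80,96.71) → (177.47,96.71) → (177.47,67.21) → (97.80,67.21) → (97.80,96.71). Closed: final G1 returns to the first vertex.

**Shape 3** — `<path>` cubic bezier, stroke `#ff0000` → engrave (S203, F2799). Control points (SVG): P0=(21.71,40.41), P1=(0.84,43.53), P2=(325.44,104.87), P3=(297.66,83.80); sampled at t=k/5. Machine vertices: (21.71,84.68) → (45.06,76.95) → (117.83,61.99) → (206.52,46.56) → (277.63,37.41) → (297.66,41.29). Open path.

; LightBurn 1.4.05
; GRBL device profile, absolute coords
G21
G90
G0 X81.35 Y48.15
M4 S203
G1 X108.24 Y39.84 F2799
G1 X99.93 Y12.95
G1 X73.04 Y21.26
G1 X81.35 Y48.15
M5
G0 X97.80 Y96.71
M4 S564
G1 X177.47 Y96.71 F1835
G1 X177.47 Y67.21
G1 X97.80 Y67.21
G1 X97.80 Y96.71
M5
G0 X21.71 Y84.68
M4 S203
G1 X45.06 Y76.95 F2799
G1 X117.83 Y61.99
G1 X206.52 Y46.56
G1 X277.63 Y37.41
G1 X297.66 Y41.29
M5
G0 X0.00 Y0.00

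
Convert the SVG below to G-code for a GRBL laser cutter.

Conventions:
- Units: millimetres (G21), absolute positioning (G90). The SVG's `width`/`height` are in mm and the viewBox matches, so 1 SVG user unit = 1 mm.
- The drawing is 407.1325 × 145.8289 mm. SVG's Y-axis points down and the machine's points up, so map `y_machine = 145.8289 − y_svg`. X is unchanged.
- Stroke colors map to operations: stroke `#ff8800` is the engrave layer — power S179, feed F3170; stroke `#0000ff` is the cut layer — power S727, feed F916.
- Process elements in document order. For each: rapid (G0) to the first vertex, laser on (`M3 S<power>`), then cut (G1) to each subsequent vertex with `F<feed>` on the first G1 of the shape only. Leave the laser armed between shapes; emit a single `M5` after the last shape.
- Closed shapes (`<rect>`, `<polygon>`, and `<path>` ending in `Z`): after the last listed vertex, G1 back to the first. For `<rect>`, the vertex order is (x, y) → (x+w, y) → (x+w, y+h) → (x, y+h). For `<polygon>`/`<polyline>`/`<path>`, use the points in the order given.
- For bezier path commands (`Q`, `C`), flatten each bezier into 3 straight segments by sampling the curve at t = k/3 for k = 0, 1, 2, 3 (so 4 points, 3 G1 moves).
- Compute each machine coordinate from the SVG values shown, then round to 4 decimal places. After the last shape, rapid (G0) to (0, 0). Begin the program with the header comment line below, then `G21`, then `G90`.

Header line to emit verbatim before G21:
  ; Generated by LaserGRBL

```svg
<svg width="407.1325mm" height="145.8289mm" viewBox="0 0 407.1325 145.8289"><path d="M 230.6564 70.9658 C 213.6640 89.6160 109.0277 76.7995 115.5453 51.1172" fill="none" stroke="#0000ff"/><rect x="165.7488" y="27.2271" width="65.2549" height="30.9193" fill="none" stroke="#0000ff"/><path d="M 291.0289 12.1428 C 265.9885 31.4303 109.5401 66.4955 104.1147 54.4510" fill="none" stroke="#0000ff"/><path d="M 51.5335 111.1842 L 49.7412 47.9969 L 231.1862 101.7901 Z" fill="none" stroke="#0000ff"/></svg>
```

; Generated by LaserGRBL
G21
G90
G0 X230.6564 Y74.8631
M3 S727
G1 X191.8122 Y66.0129 F916
G1 X138.7161 Y74.0069
G1 X115.5453 Y94.7117
G0 X165.7488 Y118.6018
M3 S727
G1 X231.0037 Y118.6018 F916
G1 X231.0037 Y87.6825
G1 X165.7488 Y87.6825
G1 X165.7488 Y118.6018
G0 X291.0289 Y133.6861
M3 S727
G1 X232.6462 Y111.4685 F916
G1 X149.4207 Y92.7075
G1 X104.1147 Y91.3779
G0 X51.5335 Y34.6447
M3 S727
G1 X49.7412 Y97.8320 F916
G1 X231.1862 Y44.0388
G1 X51.5335 Y34.6447
M5
G0 X0.0000 Y0.0000

Since the viewBox matches the mm dimensions, user units are millimetres directly. The only transform is the Y-flip y_m = 145.8289 − y_svg.

Shape 1 is a cubic bezier drawn with `<path>`. Its stroke #0000ff means cut at S727, F916. After flipping Y the toolpath is (230.6564,74.8631) → (191.8122,66.0129) → (138.7161,74.0069) → (115.5453,94.7117).

Shape 2 is a rectangle drawn with `<rect>`. Its stroke #0000ff means cut at S727, F916. After flipping Y the toolpath is (165.7488,118.6018) → (231.0037,118.6018) → (231.0037,87.6825) → (165.7488,87.6825) → (165.7488,118.6018), returning to the start.

Shape 3 is a cubic bezier drawn with `<path>`. Its stroke #0000ff means cut at S727, F916. After flipping Y the toolpath is (291.0289,133.6861) → (232.6462,111.4685) → (149.4207,92.7075) → (104.1147,91.3779).

Shape 4 is a closed polygon drawn with `<path>`. Its stroke #0000ff means cut at S727, F916. After flipping Y the toolpath is (51.5335,34.6447) → (49.7412,97.8320) → (231.1862,44.0388) → (51.5335,34.6447), returning to the start.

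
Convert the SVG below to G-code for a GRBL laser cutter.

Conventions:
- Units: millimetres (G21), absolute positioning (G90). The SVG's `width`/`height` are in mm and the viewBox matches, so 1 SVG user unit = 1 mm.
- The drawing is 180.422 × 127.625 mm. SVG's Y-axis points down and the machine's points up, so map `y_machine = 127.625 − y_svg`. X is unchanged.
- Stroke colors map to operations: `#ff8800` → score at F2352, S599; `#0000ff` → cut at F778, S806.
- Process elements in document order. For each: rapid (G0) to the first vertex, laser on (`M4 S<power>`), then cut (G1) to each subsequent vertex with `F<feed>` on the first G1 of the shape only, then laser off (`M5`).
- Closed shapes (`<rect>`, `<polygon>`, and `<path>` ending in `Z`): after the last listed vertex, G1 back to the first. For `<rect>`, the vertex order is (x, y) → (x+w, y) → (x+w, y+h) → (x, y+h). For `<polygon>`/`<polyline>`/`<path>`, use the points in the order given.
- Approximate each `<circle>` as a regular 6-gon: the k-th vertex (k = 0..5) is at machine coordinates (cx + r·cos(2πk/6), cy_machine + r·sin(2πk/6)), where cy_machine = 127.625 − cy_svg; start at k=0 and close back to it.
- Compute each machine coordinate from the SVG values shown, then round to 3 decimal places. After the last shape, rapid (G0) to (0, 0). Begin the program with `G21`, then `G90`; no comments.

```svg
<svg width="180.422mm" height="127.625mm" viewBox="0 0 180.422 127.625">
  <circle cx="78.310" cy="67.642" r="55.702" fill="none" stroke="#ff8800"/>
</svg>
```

1 u = 1 mm; y_m = 127.625 − y.

[1] `<circle>` circle, #ff8800→score S599 F2352: (134.012,59.983) → (106.161,108.222) → (50.459,108.222) → (22.608,59.983) → (50.459,11.744) → (106.161,11.744) → (134.012,59.983) (closed)

G21
G90
G0 X134.012 Y59.983
M4 S599
G1 X106.161 Y108.222 F2352
G1 X50.459 Y108.222
G1 X22.608 Y59.983
G1 X50.459 Y11.744
G1 X106.161 Y11.744
G1 X134.012 Y59.983
M5
G0 X0.000 Y0.000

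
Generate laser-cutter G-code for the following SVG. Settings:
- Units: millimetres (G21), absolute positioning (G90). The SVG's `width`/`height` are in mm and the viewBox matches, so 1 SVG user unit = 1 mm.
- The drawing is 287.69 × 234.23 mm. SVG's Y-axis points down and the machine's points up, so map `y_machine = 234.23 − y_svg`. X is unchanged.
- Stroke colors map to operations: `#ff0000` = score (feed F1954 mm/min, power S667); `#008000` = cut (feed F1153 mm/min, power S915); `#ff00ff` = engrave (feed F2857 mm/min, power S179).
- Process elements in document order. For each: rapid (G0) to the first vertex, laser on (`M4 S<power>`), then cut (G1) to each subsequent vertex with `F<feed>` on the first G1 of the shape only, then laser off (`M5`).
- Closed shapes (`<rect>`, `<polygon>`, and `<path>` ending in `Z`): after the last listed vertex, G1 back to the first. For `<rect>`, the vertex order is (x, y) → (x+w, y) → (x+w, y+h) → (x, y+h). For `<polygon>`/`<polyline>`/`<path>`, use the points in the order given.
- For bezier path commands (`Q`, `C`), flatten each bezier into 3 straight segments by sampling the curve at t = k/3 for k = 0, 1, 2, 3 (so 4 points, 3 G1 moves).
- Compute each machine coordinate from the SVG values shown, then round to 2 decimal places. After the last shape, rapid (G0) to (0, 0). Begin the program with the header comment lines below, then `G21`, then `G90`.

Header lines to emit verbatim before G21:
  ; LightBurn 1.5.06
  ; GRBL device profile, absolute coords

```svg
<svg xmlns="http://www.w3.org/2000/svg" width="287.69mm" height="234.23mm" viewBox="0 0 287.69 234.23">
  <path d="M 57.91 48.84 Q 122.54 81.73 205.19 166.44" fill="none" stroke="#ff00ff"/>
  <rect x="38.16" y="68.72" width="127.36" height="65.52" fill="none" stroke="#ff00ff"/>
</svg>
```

; LightBurn 1.5.06
; GRBL device profile, absolute coords
G21
G90
G0 X57.91 Y185.39
M4 S179
G1 X103.00 Y157.71 F2857
G1 X152.09 Y118.51
G1 X205.19 Y67.79
M5
G0 X38.16 Y165.51
M4 S179
G1 X165.52 Y165.51 F2857
G1 X165.52 Y99.99
G1 X38.16 Y99.99
G1 X38.16 Y165.51
M5
G0 X0.00 Y0.00

1 u = 1 mm; y_m = 234.23 − y.

[1] `<path>` quadratic bezier, #ff00ff→engrave S179 F2857: (57.91,185.39) → (103.00,157.71) → (152.09,118.51) → (205.19,67.79)

[2] `<rect>` rectangle, #ff00ff→engrave S179 F2857: (38.16,165.51) → (165.52,165.51) → (165.52,99.99) → (38.16,99.99) → (38.16,165.51) (closed)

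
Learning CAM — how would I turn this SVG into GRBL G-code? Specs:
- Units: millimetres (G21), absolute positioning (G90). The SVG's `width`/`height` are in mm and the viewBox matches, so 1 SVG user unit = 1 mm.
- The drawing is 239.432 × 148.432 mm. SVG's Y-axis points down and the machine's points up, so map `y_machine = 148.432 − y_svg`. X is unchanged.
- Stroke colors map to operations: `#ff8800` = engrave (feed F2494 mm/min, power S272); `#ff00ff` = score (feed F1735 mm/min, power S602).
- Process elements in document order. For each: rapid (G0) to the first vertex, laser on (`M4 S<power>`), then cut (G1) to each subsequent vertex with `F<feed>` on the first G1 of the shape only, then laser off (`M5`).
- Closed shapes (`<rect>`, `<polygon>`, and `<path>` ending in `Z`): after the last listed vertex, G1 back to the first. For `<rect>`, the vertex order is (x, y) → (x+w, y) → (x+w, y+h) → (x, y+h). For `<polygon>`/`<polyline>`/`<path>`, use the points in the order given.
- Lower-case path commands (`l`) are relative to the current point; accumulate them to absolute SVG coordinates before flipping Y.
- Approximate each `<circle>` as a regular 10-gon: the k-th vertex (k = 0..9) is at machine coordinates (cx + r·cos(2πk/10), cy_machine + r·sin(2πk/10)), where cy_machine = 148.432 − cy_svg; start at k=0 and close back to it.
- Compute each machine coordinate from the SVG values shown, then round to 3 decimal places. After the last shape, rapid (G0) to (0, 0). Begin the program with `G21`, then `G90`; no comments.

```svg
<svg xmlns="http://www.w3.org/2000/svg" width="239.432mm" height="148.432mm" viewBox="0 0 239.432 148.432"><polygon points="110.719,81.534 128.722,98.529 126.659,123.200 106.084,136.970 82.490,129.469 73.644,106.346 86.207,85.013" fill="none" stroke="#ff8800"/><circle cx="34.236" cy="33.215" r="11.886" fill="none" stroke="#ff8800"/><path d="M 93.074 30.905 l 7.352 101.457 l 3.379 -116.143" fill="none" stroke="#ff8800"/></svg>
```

1 u = 1 mm; y_m = 148.432 − y.

[1] `<polygon>` regular polygon, #ff8800→engrave S272 F2494: (110.719,66.898) → (128.722,49.903) → (126.659,25.232) → (106.084,11.462) → (82.490,18.963) → (73.644,42.086) → (86.207,63.419) → (110.719,66.898) (closed)

[2] `<circle>` circle, #ff8800→engrave S272 F2494: (46.122,115.217) → (43.852,122.203) → (37.909,126.521) → (30.563,126.521) → (24.620,122.203) → (22.350,115.217) → (24.620,108.231) → (30.563,103.913) → (37.909,103.913) → (43.852,108.231) → (46.122,115.217) (closed)

[3] `<path>` open polyline, #ff8800→engrave S272 F2494: (93.074,117.527) → (100.426,16.070) → (103.805,132.213)

G21
G90
G0 X110.719 Y66.898
M4 S272
G1 X128.722 Y49.903 F2494
G1 X126.659 Y25.232
G1 X106.084 Y11.462
G1 X82.490 Y18.963
G1 X73.644 Y42.086
G1 X86.207 Y63.419
G1 X110.719 Y66.898
M5
G0 X46.122 Y115.217
M4 S272
G1 X43.852 Y122.203 F2494
G1 X37.909 Y126.521
G1 X30.563 Y126.521
G1 X24.620 Y122.203
G1 X22.350 Y115.217
G1 X24.620 Y108.231
G1 X30.563 Y103.913
G1 X37.909 Y103.913
G1 X43.852 Y108.231
G1 X46.122 Y115.217
M5
G0 X93.074 Y117.527
M4 S272
G1 X100.426 Y16.070 F2494
G1 X103.805 Y132.213
M5
G0 X0.000 Y0.000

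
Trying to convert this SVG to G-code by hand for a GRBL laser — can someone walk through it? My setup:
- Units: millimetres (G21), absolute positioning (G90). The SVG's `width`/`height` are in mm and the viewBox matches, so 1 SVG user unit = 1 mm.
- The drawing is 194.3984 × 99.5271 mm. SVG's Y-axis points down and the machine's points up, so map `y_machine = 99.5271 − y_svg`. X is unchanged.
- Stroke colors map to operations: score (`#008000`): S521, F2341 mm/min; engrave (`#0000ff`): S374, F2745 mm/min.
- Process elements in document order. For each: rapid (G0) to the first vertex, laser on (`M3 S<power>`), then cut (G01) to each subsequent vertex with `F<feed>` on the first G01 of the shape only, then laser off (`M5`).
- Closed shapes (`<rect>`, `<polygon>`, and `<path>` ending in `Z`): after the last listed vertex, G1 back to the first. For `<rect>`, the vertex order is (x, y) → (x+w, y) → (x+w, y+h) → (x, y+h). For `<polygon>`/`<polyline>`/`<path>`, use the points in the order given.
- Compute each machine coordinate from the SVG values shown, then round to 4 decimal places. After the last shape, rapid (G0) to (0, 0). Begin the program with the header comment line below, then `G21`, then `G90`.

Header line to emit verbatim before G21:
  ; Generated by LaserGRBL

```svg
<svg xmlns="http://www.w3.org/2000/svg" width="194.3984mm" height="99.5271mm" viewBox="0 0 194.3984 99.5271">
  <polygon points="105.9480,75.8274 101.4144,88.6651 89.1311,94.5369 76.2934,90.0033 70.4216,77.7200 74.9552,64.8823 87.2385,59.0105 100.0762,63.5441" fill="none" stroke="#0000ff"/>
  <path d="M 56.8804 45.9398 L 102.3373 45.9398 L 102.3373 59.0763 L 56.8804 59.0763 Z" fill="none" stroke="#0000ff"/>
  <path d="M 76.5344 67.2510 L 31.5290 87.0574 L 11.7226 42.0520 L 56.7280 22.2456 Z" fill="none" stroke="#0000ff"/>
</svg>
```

; Generated by LaserGRBL
G21
G90
G0 X105.9480 Y23.6997
M3 S374
G01 X101.4144 Y10.8620 F2745
G01 X89.1311 Y4.9902
G01 X76.2934 Y9.5238
G01 X70.4216 Y21.8071
G01 X74.9552 Y34.6448
G01 X87.2385 Y40.5166
G01 X100.0762 Y35.9830
G01 X105.9480 Y23.6997
M5
G0 X56.8804 Y53.5873
M3 S374
G01 X102.3373 Y53.5873 F2745
G01 X102.3373 Y40.4508
G01 X56.8804 Y40.4508
G01 X56.8804 Y53.5873
M5
G0 X76.5344 Y32.2761
M3 S374
G01 X31.5290 Y12.4697 F2745
G01 X11.7226 Y57.4751
G01 X56.7280 Y77.2815
G01 X76.5344 Y32.2761
M5
G0 X0.0000 Y0.0000

viewBox `0 0 194.3984 99.5271` with mm width/height → 1 unit = 1 mm. Flip: y_m = 99.5271 − y_svg.

**Shape 1** — `<polygon>` regular polygon, stroke `#0000ff` → engrave (S374, F2745). Machine vertices: (105.9480,23.6997) → (101.4144,10.8620) → (89.1311,4.9902) → (76.2934,9.5238) → (70.4216,21.8071) → (74.9552,34.6448) → (87.2385,40.5166) → (100.0762,35.9830) → (105.9480,23.6997). Closed: final G1 returns to the first vertex.

**Shape 2** — `<path>` rectangle, stroke `#0000ff` → engrave (S374, F2745). Machine vertices: (56.8804,53.5873) → (102.3373,53.5873) → (102.3373,40.4508) → (56.8804,40.4508) → (56.8804,53.5873). Closed: final G1 returns to the first vertex.

**Shape 3** — `<path>` regular polygon, stroke `#0000ff` → engrave (S374, F2745). Machine vertices: (76.5344,32.2761) → (31.5290,12.4697) → (11.7226,57.4751) → (56.7280,77.2815) → (76.5344,32.2761). Closed: final G1 returns to the first vertex.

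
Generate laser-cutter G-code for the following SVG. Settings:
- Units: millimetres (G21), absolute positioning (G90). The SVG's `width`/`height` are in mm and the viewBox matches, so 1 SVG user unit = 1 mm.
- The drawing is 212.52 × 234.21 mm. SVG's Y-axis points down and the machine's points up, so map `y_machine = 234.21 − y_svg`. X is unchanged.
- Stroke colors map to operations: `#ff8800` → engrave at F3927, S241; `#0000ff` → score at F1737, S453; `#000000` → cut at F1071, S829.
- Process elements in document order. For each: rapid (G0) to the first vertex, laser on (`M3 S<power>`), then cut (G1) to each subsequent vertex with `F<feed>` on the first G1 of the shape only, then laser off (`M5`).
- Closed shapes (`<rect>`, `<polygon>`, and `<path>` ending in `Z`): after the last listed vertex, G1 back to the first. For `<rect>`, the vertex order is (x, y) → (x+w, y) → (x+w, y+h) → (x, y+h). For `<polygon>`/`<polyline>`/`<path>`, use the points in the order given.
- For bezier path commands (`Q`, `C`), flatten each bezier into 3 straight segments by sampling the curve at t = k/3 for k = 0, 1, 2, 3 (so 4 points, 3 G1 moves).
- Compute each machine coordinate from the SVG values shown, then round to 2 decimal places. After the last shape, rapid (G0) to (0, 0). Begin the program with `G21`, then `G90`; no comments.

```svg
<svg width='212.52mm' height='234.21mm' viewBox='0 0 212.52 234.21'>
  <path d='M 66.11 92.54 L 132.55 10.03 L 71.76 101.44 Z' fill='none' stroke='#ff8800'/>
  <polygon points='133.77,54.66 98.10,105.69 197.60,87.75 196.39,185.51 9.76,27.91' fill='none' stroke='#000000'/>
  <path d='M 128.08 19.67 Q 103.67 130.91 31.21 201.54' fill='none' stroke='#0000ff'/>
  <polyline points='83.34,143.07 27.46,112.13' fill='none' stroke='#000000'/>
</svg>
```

1 u = 1 mm; y_m = 234.21 − y.

[1] `<path>` closed polygon, #ff8800→engrave S241 F3927: (66.11,141.67) → (132.55,224.18) → (71.76,132.77) → (66.11,141.67) (closed)

[2] `<polygon>` closed polygon, #000000→cut S829 F1071: (133.77,179.55) → (98.10,128.52) → (197.60,146.46) → (196.39,48.70) → (9.76,206.30) → (133.77,179.55) (closed)

[3] `<path>` quadratic bezier, #0000ff→score S453 F1737: (128.08,214.54) → (106.47,144.89) → (74.18,84.27) → (31.21,32.67)

[4] `<polyline>` line segment, #000000→cut S829 F1071: (83.34,91.14) → (27.46,122.08)

G21
G90
G0 X66.11 Y141.67
M3 S241
G1 X132.55 Y224.18 F3927
G1 X71.76 Y132.77
G1 X66.11 Y141.67
M5
G0 X133.77 Y179.55
M3 S829
G1 X98.10 Y128.52 F1071
G1 X197.60 Y146.46
G1 X196.39 Y48.70
G1 X9.76 Y206.30
G1 X133.77 Y179.55
M5
G0 X128.08 Y214.54
M3 S453
G1 X106.47 Y144.89 F1737
G1 X74.18 Y84.27
G1 X31.21 Y32.67
M5
G0 X83.34 Y91.14
M3 S829
G1 X27.46 Y122.08 F1071
M5
G0 X0.00 Y0.00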